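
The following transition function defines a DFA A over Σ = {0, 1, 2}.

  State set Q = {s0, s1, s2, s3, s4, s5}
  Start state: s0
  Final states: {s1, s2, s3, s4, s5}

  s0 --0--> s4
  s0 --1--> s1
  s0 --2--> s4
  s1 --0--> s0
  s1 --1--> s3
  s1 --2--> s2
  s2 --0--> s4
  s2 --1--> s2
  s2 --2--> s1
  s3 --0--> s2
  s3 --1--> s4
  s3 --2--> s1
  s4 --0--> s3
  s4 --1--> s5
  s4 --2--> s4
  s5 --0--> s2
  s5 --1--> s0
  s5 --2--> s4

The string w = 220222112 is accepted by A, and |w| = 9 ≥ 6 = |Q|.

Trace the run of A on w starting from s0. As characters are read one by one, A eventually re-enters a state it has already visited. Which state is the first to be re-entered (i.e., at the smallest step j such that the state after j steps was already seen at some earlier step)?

State sequence: s0 -2-> s4 -2-> s4 -0-> s3 -2-> s1 -2-> s2 -2-> s1 -1-> s3 -1-> s4 -2-> s4
First repeat at step 2: s4 was already visited.

The earliest repeat is at step j = 2: A is in s4, which it already visited at step i = 1.
The DFA has 6 states, so the proof of the pumping lemma guarantees a repeated state among the first 6+1 visited; the segment between the two visits is the pumpable y.

s4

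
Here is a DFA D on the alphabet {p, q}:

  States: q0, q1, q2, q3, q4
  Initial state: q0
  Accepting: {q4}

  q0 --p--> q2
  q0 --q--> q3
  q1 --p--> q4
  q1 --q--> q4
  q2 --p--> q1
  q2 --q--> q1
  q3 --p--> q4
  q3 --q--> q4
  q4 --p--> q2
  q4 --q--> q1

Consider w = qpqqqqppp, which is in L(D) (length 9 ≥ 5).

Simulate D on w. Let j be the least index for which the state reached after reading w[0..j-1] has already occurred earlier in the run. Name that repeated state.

Run of D on w = q p q q q q p p p:
  step 0: q0  (start)
  step 1: q3  (read q: q0→q3)
  step 2: q4  (read p: q3→q4)
  step 3: q1  (read q: q4→q1)
  step 4: q4  (read q: q1→q4)   ← first repeat (q4 seen earlier)
  step 5: q1  (read q: q4→q1)
  step 6: q4  (read q: q1→q4)
  step 7: q2  (read p: q4→q2)
  step 8: q1  (read p: q2→q1)
  step 9: q4  (read p: q1→q4)

The earliest repeat is at step j = 4: D is in q4, which it already visited at step i = 2.
The DFA has 5 states, so the proof of the pumping lemma guarantees a repeated state among the first 5+1 visited; the segment between the two visits is the pumpable y.

q4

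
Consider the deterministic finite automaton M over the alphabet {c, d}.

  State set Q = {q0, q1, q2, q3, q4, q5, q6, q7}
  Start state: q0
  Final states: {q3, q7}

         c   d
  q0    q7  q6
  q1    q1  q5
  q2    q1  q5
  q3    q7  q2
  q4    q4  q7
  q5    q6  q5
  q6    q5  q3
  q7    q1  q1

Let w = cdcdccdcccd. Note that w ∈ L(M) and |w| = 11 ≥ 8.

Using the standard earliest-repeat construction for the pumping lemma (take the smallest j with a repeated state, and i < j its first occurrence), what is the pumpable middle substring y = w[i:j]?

Run of M on w = c d c d c c d c c c d:
  step 0: q0  (start)
  step 1: q7  (read c: q0→q7)
  step 2: q1  (read d: q7→q1)
  step 3: q1  (read c: q1→q1)   ← first repeat (q1 seen earlier)
  step 4: q5  (read d: q1→q5)
  step 5: q6  (read c: q5→q6)
  step 6: q5  (read c: q6→q5)
  step 7: q5  (read d: q5→q5)
  step 8: q6  (read c: q5→q6)
  step 9: q5  (read c: q6→q5)
  step 10: q6  (read c: q5→q6)
  step 11: q3  (read d: q6→q3)

So i = 2, j = 3, giving x = w[0:2] = cd, y = w[2:3] = c, z = w[3:11] = dccdcccd.
Check: |xy| = 3 ≤ 8 and |y| = 1 ≥ 1. Reading y takes M from q1 back to q1, so every xyⁱz is accepted.

c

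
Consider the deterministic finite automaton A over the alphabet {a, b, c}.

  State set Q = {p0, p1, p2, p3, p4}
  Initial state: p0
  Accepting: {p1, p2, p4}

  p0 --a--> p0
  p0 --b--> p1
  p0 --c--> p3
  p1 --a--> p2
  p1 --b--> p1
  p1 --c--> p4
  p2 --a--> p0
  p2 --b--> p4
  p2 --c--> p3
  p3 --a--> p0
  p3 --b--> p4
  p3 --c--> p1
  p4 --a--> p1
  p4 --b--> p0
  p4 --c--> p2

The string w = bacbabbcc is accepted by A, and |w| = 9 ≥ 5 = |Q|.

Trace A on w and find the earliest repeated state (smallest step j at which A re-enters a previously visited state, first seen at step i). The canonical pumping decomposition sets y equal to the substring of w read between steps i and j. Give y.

Run of A on w = b a c b a b b c c:
  step 0: p0  (start)
  step 1: p1  (read b: p0→p1)
  step 2: p2  (read a: p1→p2)
  step 3: p3  (read c: p2→p3)
  step 4: p4  (read b: p3→p4)
  step 5: p1  (read a: p4→p1)   ← first repeat (p1 seen earlier)
  step 6: p1  (read b: p1→p1)
  step 7: p1  (read b: p1→p1)
  step 8: p4  (read c: p1→p4)
  step 9: p2  (read c: p4→p2)

So i = 1, j = 5, giving x = w[0:1] = b, y = w[1:5] = acba, z = w[5:9] = bbcc.
Check: |xy| = 5 ≤ 5 and |y| = 4 ≥ 1. Reading y takes A from p1 back to p1, so every xyⁱz is accepted.

acba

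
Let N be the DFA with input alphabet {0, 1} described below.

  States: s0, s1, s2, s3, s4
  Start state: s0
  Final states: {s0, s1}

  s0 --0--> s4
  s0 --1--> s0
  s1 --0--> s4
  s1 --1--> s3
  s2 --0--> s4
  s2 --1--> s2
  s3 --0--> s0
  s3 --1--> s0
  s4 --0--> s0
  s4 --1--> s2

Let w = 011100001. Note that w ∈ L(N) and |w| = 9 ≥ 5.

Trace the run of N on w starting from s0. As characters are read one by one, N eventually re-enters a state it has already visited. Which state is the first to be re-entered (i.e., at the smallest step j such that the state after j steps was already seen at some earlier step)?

State sequence: s0 -0-> s4 -1-> s2 -1-> s2 -1-> s2 -0-> s4 -0-> s0 -0-> s4 -0-> s0 -1-> s0
First repeat at step 3: s2 was already visited.

The earliest repeat is at step j = 3: N is in s2, which it already visited at step i = 2.
Since N has 5 states, any run of length ≥ 5 visits 5+1 states, so by pigeonhole some state repeats within the first 5 steps — that repeat gives the pumpable loop.

s2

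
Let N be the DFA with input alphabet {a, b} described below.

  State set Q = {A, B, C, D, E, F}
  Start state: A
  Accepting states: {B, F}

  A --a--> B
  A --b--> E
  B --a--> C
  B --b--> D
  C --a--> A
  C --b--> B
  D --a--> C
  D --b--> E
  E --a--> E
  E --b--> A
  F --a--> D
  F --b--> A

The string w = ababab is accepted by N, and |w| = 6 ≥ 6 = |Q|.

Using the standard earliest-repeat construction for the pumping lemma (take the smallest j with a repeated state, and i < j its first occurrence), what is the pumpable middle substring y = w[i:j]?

State sequence: A -a-> B -b-> D -a-> C -b-> B -a-> C -b-> B
First repeat at step 4: B was already visited.

So i = 1, j = 4, giving x = w[0:1] = a, y = w[1:4] = bab, z = w[4:6] = ab.
Check: |xy| = 4 ≤ 6 and |y| = 3 ≥ 1. Reading y takes N from B back to B, so every xyⁱz is accepted.

bab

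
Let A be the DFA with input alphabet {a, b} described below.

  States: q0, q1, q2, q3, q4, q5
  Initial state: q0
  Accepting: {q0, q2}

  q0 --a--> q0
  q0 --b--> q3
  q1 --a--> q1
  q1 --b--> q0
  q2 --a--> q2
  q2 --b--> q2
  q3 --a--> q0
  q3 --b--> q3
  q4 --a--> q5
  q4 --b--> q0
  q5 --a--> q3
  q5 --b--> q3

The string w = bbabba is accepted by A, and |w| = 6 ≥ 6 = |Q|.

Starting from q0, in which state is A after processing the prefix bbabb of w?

q3

Run of A on the first 5 characters of w = b b a b b:
  step 0: q0  (start)
  step 1: q3  (read b: q0→q3)
  step 2: q3  (read b: q3→q3)
  step 3: q0  (read a: q3→q0)
  step 4: q3  (read b: q0→q3)
  step 5: q3  (read b: q3→q3)

After reading 5 characters, A is in state q3.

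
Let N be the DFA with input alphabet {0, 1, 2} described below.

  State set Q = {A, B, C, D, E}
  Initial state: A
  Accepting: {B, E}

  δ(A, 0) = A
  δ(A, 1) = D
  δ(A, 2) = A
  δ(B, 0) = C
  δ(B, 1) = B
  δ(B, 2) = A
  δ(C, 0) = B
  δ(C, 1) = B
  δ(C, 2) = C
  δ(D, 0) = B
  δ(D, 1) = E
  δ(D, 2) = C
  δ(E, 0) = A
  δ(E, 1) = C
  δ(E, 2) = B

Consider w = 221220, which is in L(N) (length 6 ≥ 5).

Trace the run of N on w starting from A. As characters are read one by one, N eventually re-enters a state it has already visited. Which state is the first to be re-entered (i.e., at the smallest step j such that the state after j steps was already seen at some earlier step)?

Run of N on w = 2 2 1 2 2 0:
  step 0: A  (start)
  step 1: A  (read 2: A→A)   ← first repeat (A seen earlier)
  step 2: A  (read 2: A→A)
  step 3: D  (read 1: A→D)
  step 4: C  (read 2: D→C)
  step 5: C  (read 2: C→C)
  step 6: B  (read 0: C→B)

The earliest repeat is at step j = 1: N is in A, which it already visited at step i = 0.
With |Q| = 5, pigeonhole forces a state repeat no later than step 5; the substring read between the first and second visits to that state can be pumped.

A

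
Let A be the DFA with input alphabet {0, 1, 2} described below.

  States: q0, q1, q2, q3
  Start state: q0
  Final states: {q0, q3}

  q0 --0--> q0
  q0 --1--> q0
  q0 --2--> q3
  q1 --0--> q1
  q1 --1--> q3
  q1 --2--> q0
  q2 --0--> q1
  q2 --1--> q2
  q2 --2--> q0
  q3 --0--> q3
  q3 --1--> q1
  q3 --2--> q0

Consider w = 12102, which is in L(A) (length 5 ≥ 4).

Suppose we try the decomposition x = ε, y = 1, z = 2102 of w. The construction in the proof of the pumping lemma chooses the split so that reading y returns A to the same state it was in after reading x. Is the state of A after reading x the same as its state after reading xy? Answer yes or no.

Run of A on the first 1 characters of w = 1:
  step 0: q0  (start)
  step 1: q0  (read 1: q0→q0)

After x (step 0): q0. After xy (step 1): q0.
They match, so y = 1 drives A around a cycle from q0 back to itself; pumping y any number of times keeps A in q0 before reading z, and xyⁱz ∈ L(A) for every i ≥ 0.

yes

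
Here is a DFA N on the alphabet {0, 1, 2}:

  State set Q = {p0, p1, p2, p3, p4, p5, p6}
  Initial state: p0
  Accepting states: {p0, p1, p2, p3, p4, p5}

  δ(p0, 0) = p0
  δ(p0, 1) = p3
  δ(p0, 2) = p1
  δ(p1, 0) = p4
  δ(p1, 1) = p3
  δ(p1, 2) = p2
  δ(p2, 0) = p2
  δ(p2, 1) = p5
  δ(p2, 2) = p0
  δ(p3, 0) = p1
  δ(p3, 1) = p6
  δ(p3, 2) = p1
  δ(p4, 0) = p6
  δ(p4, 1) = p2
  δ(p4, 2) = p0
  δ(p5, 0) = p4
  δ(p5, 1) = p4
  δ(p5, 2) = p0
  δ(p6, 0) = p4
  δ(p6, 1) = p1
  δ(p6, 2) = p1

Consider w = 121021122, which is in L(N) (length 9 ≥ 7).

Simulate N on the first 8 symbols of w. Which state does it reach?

Run of N on the first 8 characters of w = 1 2 1 0 2 1 1 2:
  step 0: p0  (start)
  step 1: p3  (read 1: p0→p3)
  step 2: p1  (read 2: p3→p1)
  step 3: p3  (read 1: p1→p3)
  step 4: p1  (read 0: p3→p1)
  step 5: p2  (read 2: p1→p2)
  step 6: p5  (read 1: p2→p5)
  step 7: p4  (read 1: p5→p4)
  step 8: p0  (read 2: p4→p0)

After reading 8 characters, N is in state p0.
(This kind of state-tracing is the core of the pumping-lemma construction: with 7 states, pigeonhole forces a repeat within the first 7 steps.)

p0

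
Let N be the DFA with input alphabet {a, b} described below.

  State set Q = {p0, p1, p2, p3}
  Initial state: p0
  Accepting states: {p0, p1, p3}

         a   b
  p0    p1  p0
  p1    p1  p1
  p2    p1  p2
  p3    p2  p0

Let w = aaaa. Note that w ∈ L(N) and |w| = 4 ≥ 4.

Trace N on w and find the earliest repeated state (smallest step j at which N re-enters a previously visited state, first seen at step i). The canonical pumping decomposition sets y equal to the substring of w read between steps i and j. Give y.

Run of N on w = a a a a:
  step 0: p0  (start)
  step 1: p1  (read a: p0→p1)
  step 2: p1  (read a: p1→p1)   ← first repeat (p1 seen earlier)
  step 3: p1  (read a: p1→p1)
  step 4: p1  (read a: p1→p1)

So i = 1, j = 2, giving x = w[0:1] = a, y = w[1:2] = a, z = w[2:4] = aa.
Check: |xy| = 2 ≤ 4 and |y| = 1 ≥ 1. Reading y takes N from p1 back to p1, so every xyⁱz is accepted.
With |Q| = 4, pigeonhole forces a state repeat no later than step 4; the substring read between the first and second visits to that state can be pumped.

a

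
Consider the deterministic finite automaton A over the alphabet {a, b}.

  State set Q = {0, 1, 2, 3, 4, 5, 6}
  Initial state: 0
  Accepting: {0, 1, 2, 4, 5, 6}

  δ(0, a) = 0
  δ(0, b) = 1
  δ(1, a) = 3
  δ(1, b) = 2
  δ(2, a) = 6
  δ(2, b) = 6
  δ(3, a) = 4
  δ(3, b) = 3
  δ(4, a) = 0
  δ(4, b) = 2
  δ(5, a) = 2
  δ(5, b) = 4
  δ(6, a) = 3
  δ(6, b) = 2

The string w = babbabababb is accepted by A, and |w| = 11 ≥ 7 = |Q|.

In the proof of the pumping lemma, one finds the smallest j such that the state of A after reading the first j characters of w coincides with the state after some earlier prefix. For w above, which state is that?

Run of A on w = b a b b a b a b a b b:
  step 0: 0  (start)
  step 1: 1  (read b: 0→1)
  step 2: 3  (read a: 1→3)
  step 3: 3  (read b: 3→3)   ← first repeat (3 seen earlier)
  step 4: 3  (read b: 3→3)
  step 5: 4  (read a: 3→4)
  step 6: 2  (read b: 4→2)
  step 7: 6  (read a: 2→6)
  step 8: 2  (read b: 6→2)
  step 9: 6  (read a: 2→6)
  step 10: 2  (read b: 6→2)
  step 11: 6  (read b: 2→6)

The earliest repeat is at step j = 3: A is in 3, which it already visited at step i = 2.
Since A has 7 states, any run of length ≥ 7 visits 7+1 states, so by pigeonhole some state repeats within the first 7 steps — that repeat gives the pumpable loop.

3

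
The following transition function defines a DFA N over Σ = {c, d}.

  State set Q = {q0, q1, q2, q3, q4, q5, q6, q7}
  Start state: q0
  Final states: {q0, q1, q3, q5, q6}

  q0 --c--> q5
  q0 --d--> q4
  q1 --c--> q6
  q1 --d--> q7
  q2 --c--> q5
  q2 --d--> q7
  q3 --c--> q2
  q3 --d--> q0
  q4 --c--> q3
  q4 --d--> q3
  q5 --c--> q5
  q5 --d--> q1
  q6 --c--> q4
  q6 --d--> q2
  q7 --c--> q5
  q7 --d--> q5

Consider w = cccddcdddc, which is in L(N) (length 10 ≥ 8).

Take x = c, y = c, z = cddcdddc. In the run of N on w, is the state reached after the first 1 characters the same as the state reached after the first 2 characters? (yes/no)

Run of N on the first 2 characters of w = c c:
  step 0: q0  (start)
  step 1: q5  (read c: q0→q5)
  step 2: q5  (read c: q5→q5)

After x (step 1): q5. After xy (step 2): q5.
They match, so y = c drives N around a cycle from q5 back to itself; pumping y any number of times keeps N in q5 before reading z, and xyⁱz ∈ L(N) for every i ≥ 0.

yes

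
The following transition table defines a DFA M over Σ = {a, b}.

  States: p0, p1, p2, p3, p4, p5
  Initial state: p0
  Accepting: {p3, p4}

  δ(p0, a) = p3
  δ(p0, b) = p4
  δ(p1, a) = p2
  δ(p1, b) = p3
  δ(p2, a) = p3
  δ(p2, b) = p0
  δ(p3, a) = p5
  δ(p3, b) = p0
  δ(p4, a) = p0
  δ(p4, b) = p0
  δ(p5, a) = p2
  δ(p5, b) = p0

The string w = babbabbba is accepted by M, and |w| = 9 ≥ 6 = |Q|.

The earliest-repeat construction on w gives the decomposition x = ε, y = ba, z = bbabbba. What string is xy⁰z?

xy⁰z = xz = ε·bbabbba = bbabbba.
Reading y = ba takes M from p0 back to p0, so after x the machine is still in p0, and z then leads to the accepting state p3. Hence bbabbba ∈ L(M).

bbabbba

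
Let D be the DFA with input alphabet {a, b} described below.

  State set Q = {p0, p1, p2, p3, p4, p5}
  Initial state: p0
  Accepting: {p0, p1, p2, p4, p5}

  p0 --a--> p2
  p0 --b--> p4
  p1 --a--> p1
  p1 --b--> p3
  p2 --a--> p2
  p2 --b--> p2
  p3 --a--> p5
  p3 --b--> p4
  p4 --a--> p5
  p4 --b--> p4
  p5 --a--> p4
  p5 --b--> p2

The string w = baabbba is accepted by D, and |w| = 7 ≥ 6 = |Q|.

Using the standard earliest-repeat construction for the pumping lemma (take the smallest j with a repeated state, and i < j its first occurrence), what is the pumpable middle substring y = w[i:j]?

Run of D on w = b a a b b b a:
  step 0: p0  (start)
  step 1: p4  (read b: p0→p4)
  step 2: p5  (read a: p4→p5)
  step 3: p4  (read a: p5→p4)   ← first repeat (p4 seen earlier)
  step 4: p4  (read b: p4→p4)
  step 5: p4  (read b: p4→p4)
  step 6: p4  (read b: p4→p4)
  step 7: p5  (read a: p4→p5)

So i = 1, j = 3, giving x = w[0:1] = b, y = w[1:3] = aa, z = w[3:7] = bbba.
Check: |xy| = 3 ≤ 6 and |y| = 2 ≥ 1. Reading y takes D from p4 back to p4, so every xyⁱz is accepted.
The DFA has 6 states, so the proof of the pumping lemma guarantees a repeated state among the first 6+1 visited; the segment between the two visits is the pumpable y.

aa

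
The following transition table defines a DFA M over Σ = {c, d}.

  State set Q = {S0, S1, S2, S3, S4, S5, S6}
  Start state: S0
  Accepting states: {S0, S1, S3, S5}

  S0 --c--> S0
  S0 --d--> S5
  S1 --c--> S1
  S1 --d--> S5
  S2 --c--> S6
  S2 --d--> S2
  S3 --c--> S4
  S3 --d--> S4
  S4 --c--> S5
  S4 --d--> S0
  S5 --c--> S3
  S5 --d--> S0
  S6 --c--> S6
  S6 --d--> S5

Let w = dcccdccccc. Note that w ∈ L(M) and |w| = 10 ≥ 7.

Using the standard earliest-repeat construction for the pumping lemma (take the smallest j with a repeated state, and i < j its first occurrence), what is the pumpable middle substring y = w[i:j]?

Run of M on w = d c c c d c c c c c:
  step 0: S0  (start)
  step 1: S5  (read d: S0→S5)
  step 2: S3  (read c: S5→S3)
  step 3: S4  (read c: S3→S4)
  step 4: S5  (read c: S4→S5)   ← first repeat (S5 seen earlier)
  step 5: S0  (read d: S5→S0)
  step 6: S0  (read c: S0→S0)
  step 7: S0  (read c: S0→S0)
  step 8: S0  (read c: S0→S0)
  step 9: S0  (read c: S0→S0)
  step 10: S0  (read c: S0→S0)

So i = 1, j = 4, giving x = w[0:1] = d, y = w[1:4] = ccc, z = w[4:10] = dccccc.
Check: |xy| = 4 ≤ 7 and |y| = 3 ≥ 1. Reading y takes M from S5 back to S5, so every xyⁱz is accepted.

ccc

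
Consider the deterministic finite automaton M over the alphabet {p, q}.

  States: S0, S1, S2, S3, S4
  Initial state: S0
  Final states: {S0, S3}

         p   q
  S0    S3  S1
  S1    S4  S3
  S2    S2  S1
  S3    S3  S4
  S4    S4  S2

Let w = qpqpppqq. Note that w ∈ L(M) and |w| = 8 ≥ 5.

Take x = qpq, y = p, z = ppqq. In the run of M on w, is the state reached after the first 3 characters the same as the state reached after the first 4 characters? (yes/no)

yes

Run of M on the first 4 characters of w = q p q p:
  step 0: S0  (start)
  step 1: S1  (read q: S0→S1)
  step 2: S4  (read p: S1→S4)
  step 3: S2  (read q: S4→S2)
  step 4: S2  (read p: S2→S2)

After x (step 3): S2. After xy (step 4): S2.
They match, so y = p drives M around a cycle from S2 back to itself; pumping y any number of times keeps M in S2 before reading z, and xyⁱz ∈ L(M) for every i ≥ 0.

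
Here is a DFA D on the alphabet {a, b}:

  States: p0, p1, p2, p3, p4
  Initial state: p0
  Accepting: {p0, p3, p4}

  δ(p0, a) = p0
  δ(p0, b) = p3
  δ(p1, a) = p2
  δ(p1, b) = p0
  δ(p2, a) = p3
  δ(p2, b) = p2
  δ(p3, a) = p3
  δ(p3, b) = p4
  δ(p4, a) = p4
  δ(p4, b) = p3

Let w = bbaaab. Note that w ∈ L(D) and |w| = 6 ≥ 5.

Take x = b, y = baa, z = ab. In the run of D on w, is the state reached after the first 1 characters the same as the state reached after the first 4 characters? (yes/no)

no

Run of D on the first 4 characters of w = b b a a:
  step 0: p0  (start)
  step 1: p3  (read b: p0→p3)
  step 2: p4  (read b: p3→p4)
  step 3: p4  (read a: p4→p4)
  step 4: p4  (read a: p4→p4)

After x (step 1): p3. After xy (step 4): p4.
They differ (p3 ≠ p4), so y is not a cycle from the state after x; this split is not the one the pumping-lemma construction produces, and pumping y need not keep the string in L(D).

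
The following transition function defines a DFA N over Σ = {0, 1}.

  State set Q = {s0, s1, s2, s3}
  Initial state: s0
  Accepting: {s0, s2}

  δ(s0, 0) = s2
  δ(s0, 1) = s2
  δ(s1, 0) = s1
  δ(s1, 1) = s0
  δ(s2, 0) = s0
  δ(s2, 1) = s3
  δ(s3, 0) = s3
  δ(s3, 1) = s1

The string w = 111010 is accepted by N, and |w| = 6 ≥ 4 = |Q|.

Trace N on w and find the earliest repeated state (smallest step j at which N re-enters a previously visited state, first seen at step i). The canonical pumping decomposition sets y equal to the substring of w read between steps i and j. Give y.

0

Run of N on w = 1 1 1 0 1 0:
  step 0: s0  (start)
  step 1: s2  (read 1: s0→s2)
  step 2: s3  (read 1: s2→s3)
  step 3: s1  (read 1: s3→s1)
  step 4: s1  (read 0: s1→s1)   ← first repeat (s1 seen earlier)
  step 5: s0  (read 1: s1→s0)
  step 6: s2  (read 0: s0→s2)

So i = 3, j = 4, giving x = w[0:3] = 111, y = w[3:4] = 0, z = w[4:6] = 10.
Check: |xy| = 4 ≤ 4 and |y| = 1 ≥ 1. Reading y takes N from s1 back to s1, so every xyⁱz is accepted.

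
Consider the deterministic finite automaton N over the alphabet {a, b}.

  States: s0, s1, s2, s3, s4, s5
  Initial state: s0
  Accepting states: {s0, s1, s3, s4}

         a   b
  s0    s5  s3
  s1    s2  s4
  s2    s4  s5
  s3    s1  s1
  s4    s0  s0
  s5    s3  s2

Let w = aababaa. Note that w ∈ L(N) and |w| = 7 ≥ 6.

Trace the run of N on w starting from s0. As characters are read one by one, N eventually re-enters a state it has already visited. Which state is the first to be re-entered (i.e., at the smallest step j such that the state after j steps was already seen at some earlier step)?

s5

Run of N on w = a a b a b a a:
  step 0: s0  (start)
  step 1: s5  (read a: s0→s5)
  step 2: s3  (read a: s5→s3)
  step 3: s1  (read b: s3→s1)
  step 4: s2  (read a: s1→s2)
  step 5: s5  (read b: s2→s5)   ← first repeat (s5 seen earlier)
  step 6: s3  (read a: s5→s3)
  step 7: s1  (read a: s3→s1)

The earliest repeat is at step j = 5: N is in s5, which it already visited at step i = 1.
Since N has 6 states, any run of length ≥ 6 visits 6+1 states, so by pigeonhole some state repeats within the first 6 steps — that repeat gives the pumpable loop.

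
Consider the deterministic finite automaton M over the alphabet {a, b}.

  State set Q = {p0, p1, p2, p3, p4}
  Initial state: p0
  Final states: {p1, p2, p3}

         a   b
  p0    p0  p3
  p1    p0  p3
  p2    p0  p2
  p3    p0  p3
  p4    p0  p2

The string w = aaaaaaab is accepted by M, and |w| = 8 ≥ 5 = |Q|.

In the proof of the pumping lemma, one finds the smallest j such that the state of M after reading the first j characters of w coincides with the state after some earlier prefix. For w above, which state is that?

Run of M on w = a a a a a a a b:
  step 0: p0  (start)
  step 1: p0  (read a: p0→p0)   ← first repeat (p0 seen earlier)
  step 2: p0  (read a: p0→p0)
  step 3: p0  (read a: p0→p0)
  step 4: p0  (read a: p0→p0)
  step 5: p0  (read a: p0→p0)
  step 6: p0  (read a: p0→p0)
  step 7: p0  (read a: p0→p0)
  step 8: p3  (read b: p0→p3)

The earliest repeat is at step j = 1: M is in p0, which it already visited at step i = 0.
With |Q| = 5, pigeonhole forces a state repeat no later than step 5; the substring read between the first and second visits to that state can be pumped.

p0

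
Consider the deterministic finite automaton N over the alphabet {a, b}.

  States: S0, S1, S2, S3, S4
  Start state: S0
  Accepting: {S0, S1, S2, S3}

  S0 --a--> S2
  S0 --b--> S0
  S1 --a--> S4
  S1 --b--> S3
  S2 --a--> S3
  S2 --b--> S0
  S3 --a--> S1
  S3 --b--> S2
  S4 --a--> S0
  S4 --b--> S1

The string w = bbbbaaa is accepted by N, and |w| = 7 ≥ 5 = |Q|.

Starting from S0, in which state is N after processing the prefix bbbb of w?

State sequence: S0 -b-> S0 -b-> S0 -b-> S0 -b-> S0

After reading 4 characters, N is in state S0.
(This kind of state-tracing is the core of the pumping-lemma construction: with 5 states, pigeonhole forces a repeat within the first 5 steps.)

S0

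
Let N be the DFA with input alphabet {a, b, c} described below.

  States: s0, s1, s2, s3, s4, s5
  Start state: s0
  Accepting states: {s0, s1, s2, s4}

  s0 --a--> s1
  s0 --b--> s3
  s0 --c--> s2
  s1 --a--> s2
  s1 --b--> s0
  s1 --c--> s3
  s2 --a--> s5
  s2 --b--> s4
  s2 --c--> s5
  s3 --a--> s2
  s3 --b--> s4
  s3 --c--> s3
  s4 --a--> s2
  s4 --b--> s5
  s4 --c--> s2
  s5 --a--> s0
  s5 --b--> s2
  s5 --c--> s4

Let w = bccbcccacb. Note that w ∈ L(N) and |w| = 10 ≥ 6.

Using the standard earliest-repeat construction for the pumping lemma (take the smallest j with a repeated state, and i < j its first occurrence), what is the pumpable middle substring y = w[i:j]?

c

State sequence: s0 -b-> s3 -c-> s3 -c-> s3 -b-> s4 -c-> s2 -c-> s5 -c-> s4 -a-> s2 -c-> s5 -b-> s2
First repeat at step 2: s3 was already visited.

So i = 1, j = 2, giving x = w[0:1] = b, y = w[1:2] = c, z = w[2:10] = cbcccacb.
Check: |xy| = 2 ≤ 6 and |y| = 1 ≥ 1. Reading y takes N from s3 back to s3, so every xyⁱz is accepted.
The DFA has 6 states, so the proof of the pumping lemma guarantees a repeated state among the first 6+1 visited; the segment between the two visits is the pumpable y.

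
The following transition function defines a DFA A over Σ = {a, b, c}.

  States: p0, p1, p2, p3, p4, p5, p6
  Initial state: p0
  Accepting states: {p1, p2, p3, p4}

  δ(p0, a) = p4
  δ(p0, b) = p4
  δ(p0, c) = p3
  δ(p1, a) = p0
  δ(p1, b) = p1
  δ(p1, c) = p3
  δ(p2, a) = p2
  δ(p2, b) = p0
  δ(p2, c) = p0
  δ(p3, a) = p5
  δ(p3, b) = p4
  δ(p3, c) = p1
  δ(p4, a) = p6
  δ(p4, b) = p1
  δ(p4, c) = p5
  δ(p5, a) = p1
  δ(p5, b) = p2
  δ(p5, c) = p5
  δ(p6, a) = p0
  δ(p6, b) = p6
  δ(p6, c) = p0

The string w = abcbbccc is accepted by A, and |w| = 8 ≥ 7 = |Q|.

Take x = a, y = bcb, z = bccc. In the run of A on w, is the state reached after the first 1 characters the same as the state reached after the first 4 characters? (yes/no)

Run of A on the first 4 characters of w = a b c b:
  step 0: p0  (start)
  step 1: p4  (read a: p0→p4)
  step 2: p1  (read b: p4→p1)
  step 3: p3  (read c: p1→p3)
  step 4: p4  (read b: p3→p4)

After x (step 1): p4. After xy (step 4): p4.
They match, so y = bcb drives A around a cycle from p4 back to itself; pumping y any number of times keeps A in p4 before reading z, and xyⁱz ∈ L(A) for every i ≥ 0.

yes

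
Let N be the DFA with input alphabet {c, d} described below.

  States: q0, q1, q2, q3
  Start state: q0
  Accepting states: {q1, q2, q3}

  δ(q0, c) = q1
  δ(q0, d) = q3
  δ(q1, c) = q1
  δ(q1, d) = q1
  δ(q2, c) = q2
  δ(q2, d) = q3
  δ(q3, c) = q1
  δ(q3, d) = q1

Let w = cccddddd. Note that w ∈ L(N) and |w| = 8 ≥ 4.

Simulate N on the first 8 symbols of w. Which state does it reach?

State sequence: q0 -c-> q1 -c-> q1 -c-> q1 -d-> q1 -d-> q1 -d-> q1 -d-> q1 -d-> q1

After reading 8 characters, N is in state q1.

q1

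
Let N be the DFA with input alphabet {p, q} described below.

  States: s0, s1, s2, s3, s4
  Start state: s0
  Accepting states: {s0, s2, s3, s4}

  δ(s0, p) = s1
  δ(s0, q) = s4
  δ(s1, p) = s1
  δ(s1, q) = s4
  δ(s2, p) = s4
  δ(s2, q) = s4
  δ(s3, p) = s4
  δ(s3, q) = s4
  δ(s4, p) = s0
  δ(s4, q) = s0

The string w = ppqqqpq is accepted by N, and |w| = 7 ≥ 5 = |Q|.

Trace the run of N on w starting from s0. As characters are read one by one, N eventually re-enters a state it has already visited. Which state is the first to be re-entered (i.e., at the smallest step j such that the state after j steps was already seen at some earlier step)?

Run of N on w = p p q q q p q:
  step 0: s0  (start)
  step 1: s1  (read p: s0→s1)
  step 2: s1  (read p: s1→s1)   ← first repeat (s1 seen earlier)
  step 3: s4  (read q: s1→s4)
  step 4: s0  (read q: s4→s0)
  step 5: s4  (read q: s0→s4)
  step 6: s0  (read p: s4→s0)
  step 7: s4  (read q: s0→s4)

The earliest repeat is at step j = 2: N is in s1, which it already visited at step i = 1.

s1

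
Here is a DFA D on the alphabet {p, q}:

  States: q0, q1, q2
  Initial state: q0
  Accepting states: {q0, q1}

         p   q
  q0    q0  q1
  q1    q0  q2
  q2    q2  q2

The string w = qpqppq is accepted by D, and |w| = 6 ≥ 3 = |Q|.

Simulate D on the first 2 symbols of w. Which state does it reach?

Run of D on the first 2 characters of w = q p:
  step 0: q0  (start)
  step 1: q1  (read q: q0→q1)
  step 2: q0  (read p: q1→q0)

After reading 2 characters, D is in state q0.

q0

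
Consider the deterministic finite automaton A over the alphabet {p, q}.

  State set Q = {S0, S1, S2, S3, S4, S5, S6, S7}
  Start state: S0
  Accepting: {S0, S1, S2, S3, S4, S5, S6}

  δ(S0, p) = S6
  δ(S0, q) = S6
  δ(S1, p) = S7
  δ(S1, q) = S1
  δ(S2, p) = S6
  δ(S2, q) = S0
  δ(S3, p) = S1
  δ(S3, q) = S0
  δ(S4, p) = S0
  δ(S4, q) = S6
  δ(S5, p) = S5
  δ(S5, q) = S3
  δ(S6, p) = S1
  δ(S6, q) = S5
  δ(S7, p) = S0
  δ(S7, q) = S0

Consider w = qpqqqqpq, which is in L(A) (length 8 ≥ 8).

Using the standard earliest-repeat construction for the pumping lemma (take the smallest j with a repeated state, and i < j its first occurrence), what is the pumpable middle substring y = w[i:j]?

State sequence: S0 -q-> S6 -p-> S1 -q-> S1 -q-> S1 -q-> S1 -q-> S1 -p-> S7 -q-> S0
First repeat at step 3: S1 was already visited.

So i = 2, j = 3, giving x = w[0:2] = qp, y = w[2:3] = q, z = w[3:8] = qqqpq.
Check: |xy| = 3 ≤ 8 and |y| = 1 ≥ 1. Reading y takes A from S1 back to S1, so every xyⁱz is accepted.

q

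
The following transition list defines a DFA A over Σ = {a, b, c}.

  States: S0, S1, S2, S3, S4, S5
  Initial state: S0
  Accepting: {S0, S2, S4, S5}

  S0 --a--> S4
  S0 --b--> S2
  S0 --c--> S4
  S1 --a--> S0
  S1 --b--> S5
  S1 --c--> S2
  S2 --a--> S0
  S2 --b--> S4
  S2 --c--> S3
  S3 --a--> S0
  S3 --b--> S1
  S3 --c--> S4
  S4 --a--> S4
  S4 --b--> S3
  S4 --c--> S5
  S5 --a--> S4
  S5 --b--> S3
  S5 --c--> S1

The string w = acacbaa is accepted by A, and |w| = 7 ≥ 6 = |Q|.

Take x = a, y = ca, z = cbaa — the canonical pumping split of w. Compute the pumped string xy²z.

acacacbaa

xy^2z = a·ca·ca·cbaa = acacacbaa.
Reading y = ca takes A from S4 back to S4, so after x·y·y the machine is still in S4, and z then leads to the accepting state S4. Hence acacacbaa ∈ L(A).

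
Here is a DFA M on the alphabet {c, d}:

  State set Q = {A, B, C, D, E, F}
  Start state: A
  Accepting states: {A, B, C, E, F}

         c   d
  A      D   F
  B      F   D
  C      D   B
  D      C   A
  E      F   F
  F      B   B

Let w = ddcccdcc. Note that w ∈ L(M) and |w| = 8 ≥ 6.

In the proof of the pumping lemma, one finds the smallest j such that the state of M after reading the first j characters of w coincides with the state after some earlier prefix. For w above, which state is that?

State sequence: A -d-> F -d-> B -c-> F -c-> B -c-> F -d-> B -c-> F -c-> B
First repeat at step 3: F was already visited.

The earliest repeat is at step j = 3: M is in F, which it already visited at step i = 1.
Pumping length from the standard proof: p = 6 (the number of states). The repeated state found above gives |xy| = j ≤ 6 and |y| = j − i ≥ 1.

F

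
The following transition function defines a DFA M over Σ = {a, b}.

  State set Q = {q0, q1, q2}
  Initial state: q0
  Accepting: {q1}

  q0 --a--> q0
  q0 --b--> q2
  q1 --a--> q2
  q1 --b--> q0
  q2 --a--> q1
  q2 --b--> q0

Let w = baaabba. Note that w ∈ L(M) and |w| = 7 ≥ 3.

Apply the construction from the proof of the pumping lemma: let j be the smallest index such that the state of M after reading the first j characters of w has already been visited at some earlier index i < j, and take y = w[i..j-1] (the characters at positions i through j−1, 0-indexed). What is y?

Run of M on w = b a a a b b a:
  step 0: q0  (start)
  step 1: q2  (read b: q0→q2)
  step 2: q1  (read a: q2→q1)
  step 3: q2  (read a: q1→q2)   ← first repeat (q2 seen earlier)
  step 4: q1  (read a: q2→q1)
  step 5: q0  (read b: q1→q0)
  step 6: q2  (read b: q0→q2)
  step 7: q1  (read a: q2→q1)

So i = 1, j = 3, giving x = w[0:1] = b, y = w[1:3] = aa, z = w[3:7] = abba.
Check: |xy| = 3 ≤ 3 and |y| = 2 ≥ 1. Reading y takes M from q2 back to q2, so every xyⁱz is accepted.

aa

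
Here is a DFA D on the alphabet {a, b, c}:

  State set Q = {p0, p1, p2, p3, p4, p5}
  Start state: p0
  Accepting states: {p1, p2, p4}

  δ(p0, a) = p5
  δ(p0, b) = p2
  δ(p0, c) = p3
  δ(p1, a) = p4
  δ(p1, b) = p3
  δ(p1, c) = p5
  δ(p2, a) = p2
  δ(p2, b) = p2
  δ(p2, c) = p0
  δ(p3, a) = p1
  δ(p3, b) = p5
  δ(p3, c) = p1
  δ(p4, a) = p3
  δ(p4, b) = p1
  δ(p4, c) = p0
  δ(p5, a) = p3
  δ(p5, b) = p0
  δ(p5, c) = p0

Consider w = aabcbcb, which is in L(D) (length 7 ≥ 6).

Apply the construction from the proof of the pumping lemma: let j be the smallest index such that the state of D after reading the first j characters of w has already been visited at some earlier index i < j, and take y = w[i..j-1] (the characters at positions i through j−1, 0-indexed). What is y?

ab

State sequence: p0 -a-> p5 -a-> p3 -b-> p5 -c-> p0 -b-> p2 -c-> p0 -b-> p2
First repeat at step 3: p5 was already visited.

So i = 1, j = 3, giving x = w[0:1] = a, y = w[1:3] = ab, z = w[3:7] = cbcb.
Check: |xy| = 3 ≤ 6 and |y| = 2 ≥ 1. Reading y takes D from p5 back to p5, so every xyⁱz is accepted.
With |Q| = 6, pigeonhole forces a state repeat no later than step 6; the substring read between the first and second visits to that state can be pumped.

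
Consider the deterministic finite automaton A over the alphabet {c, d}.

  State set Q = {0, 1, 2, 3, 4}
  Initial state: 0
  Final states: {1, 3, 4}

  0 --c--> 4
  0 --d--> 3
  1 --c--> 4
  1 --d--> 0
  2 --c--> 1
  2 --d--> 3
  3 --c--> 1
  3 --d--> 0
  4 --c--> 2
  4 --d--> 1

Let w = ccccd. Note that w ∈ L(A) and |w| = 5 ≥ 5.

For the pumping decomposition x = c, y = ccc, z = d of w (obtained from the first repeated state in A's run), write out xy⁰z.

cd

xy⁰z = xz = c·d = cd.
Reading y = ccc takes A from 4 back to 4, so after x the machine is still in 4, and z then leads to the accepting state 1. Hence cd ∈ L(A).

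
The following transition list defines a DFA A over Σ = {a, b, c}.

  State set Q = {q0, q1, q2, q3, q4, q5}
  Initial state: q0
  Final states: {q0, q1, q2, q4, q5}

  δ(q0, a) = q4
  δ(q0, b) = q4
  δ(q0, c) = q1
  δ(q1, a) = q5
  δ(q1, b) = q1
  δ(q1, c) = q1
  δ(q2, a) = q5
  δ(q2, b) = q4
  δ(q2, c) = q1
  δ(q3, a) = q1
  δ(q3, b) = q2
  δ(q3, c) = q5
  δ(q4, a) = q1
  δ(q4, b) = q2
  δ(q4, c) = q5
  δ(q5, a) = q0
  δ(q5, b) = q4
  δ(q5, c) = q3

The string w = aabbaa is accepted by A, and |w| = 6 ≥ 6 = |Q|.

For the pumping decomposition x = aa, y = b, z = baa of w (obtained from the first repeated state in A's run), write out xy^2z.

xy^2z = aa·b·b·baa = aabbbaa.
Reading y = b takes A from q1 back to q1, so after x·y·y the machine is still in q1, and z then leads to the accepting state q0. Hence aabbbaa ∈ L(A).

aabbbaa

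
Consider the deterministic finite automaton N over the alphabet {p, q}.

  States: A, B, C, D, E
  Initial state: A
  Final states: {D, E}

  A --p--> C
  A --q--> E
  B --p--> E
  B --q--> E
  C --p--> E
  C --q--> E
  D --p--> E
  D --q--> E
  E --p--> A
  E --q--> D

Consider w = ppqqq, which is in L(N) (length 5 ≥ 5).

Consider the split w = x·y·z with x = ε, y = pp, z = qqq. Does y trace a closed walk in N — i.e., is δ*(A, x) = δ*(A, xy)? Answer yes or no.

State sequence: A -p-> C -p-> E

After x (step 0): A. After xy (step 2): E.
They differ (A ≠ E), so y is not a cycle from the state after x; this split is not the one the pumping-lemma construction produces, and pumping y need not keep the string in L(N).

no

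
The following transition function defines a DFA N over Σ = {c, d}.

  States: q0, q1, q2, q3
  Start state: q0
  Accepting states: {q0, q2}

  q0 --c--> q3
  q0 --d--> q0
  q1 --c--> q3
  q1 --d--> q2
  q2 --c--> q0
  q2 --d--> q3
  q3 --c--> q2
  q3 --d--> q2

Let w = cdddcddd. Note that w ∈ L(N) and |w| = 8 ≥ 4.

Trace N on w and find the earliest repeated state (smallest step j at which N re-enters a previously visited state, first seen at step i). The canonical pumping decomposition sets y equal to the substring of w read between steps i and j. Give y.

dd

State sequence: q0 -c-> q3 -d-> q2 -d-> q3 -d-> q2 -c-> q0 -d-> q0 -d-> q0 -d-> q0
First repeat at step 3: q3 was already visited.

So i = 1, j = 3, giving x = w[0:1] = c, y = w[1:3] = dd, z = w[3:8] = dcddd.
Check: |xy| = 3 ≤ 4 and |y| = 2 ≥ 1. Reading y takes N from q3 back to q3, so every xyⁱz is accepted.
Since N has 4 states, any run of length ≥ 4 visits 4+1 states, so by pigeonhole some state repeats within the first 4 steps — that repeat gives the pumpable loop.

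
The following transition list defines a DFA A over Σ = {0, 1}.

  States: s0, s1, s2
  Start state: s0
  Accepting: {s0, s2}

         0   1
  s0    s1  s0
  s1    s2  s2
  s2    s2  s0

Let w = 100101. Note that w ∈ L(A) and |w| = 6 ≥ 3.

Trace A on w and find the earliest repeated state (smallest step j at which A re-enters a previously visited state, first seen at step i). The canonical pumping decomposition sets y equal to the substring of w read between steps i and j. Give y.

State sequence: s0 -1-> s0 -0-> s1 -0-> s2 -1-> s0 -0-> s1 -1-> s2
First repeat at step 1: s0 was already visited.

So i = 0, j = 1, giving x = w[0:0] = ε, y = w[0:1] = 1, z = w[1:6] = 00101.
Check: |xy| = 1 ≤ 3 and |y| = 1 ≥ 1. Reading y takes A from s0 back to s0, so every xyⁱz is accepted.
Pumping length from the standard proof: p = 3 (the number of states). The repeated state found above gives |xy| = j ≤ 3 and |y| = j − i ≥ 1.

1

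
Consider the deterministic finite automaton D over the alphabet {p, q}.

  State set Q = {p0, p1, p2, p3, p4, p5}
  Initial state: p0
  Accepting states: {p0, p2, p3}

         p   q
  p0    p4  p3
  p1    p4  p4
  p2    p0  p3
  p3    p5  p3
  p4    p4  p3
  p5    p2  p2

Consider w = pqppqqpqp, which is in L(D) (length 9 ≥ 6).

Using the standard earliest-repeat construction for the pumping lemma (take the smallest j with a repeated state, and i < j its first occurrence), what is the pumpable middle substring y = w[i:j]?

ppq

State sequence: p0 -p-> p4 -q-> p3 -p-> p5 -p-> p2 -q-> p3 -q-> p3 -p-> p5 -q-> p2 -p-> p0
First repeat at step 5: p3 was already visited.

So i = 2, j = 5, giving x = w[0:2] = pq, y = w[2:5] = ppq, z = w[5:9] = qpqp.
Check: |xy| = 5 ≤ 6 and |y| = 3 ≥ 1. Reading y takes D from p3 back to p3, so every xyⁱz is accepted.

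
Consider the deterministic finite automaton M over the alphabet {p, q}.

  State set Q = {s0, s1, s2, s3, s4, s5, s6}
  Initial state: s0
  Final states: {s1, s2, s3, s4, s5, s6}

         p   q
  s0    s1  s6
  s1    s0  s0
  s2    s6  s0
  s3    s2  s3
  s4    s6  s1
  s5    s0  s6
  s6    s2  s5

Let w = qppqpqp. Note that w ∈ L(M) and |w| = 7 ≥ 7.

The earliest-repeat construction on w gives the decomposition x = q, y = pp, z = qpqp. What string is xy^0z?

qqpqp

xy⁰z = xz = q·qpqp = qqpqp.
Reading y = pp takes M from s6 back to s6, so after x the machine is still in s6, and z then leads to the accepting state s2. Hence qqpqp ∈ L(M).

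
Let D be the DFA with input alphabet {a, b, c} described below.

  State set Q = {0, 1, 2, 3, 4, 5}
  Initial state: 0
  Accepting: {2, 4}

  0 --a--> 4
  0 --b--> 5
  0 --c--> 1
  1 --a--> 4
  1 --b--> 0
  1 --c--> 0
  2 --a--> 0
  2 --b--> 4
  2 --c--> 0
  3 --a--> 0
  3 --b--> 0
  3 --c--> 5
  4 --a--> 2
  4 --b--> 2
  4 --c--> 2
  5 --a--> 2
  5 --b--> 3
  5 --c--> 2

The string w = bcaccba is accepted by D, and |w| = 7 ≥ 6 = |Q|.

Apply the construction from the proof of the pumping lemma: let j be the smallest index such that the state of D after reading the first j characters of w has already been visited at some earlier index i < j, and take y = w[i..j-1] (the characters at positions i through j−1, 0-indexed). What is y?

State sequence: 0 -b-> 5 -c-> 2 -a-> 0 -c-> 1 -c-> 0 -b-> 5 -a-> 2
First repeat at step 3: 0 was already visited.

So i = 0, j = 3, giving x = w[0:0] = ε, y = w[0:3] = bca, z = w[3:7] = ccba.
Check: |xy| = 3 ≤ 6 and |y| = 3 ≥ 1. Reading y takes D from 0 back to 0, so every xyⁱz is accepted.
Pumping length from the standard proof: p = 6 (the number of states). The repeated state found above gives |xy| = j ≤ 6 and |y| = j − i ≥ 1.

bca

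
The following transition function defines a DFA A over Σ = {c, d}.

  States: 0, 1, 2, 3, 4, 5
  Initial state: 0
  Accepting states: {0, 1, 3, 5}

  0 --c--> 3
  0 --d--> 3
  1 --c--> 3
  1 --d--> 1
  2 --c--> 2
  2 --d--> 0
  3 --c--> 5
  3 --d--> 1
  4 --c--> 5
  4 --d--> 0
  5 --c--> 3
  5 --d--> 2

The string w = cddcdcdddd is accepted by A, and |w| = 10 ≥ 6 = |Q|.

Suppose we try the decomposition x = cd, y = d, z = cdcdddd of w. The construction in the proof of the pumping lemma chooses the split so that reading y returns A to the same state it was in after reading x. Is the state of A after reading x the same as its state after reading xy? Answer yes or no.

yes

State sequence: 0 -c-> 3 -d-> 1 -d-> 1

After x (step 2): 1. After xy (step 3): 1.
They match, so y = d drives A around a cycle from 1 back to itself; pumping y any number of times keeps A in 1 before reading z, and xyⁱz ∈ L(A) for every i ≥ 0.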